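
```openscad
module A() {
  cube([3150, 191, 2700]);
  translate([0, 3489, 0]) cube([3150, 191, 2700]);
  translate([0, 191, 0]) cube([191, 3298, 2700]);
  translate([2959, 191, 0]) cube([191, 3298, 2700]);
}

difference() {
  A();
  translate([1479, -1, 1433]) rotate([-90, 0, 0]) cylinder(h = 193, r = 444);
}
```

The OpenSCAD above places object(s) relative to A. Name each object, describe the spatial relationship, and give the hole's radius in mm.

A is a house frame. The house frame has a circular hole through its front wall. The hole's radius is 444 mm.

The subtracted cylinder has r = 444 mm.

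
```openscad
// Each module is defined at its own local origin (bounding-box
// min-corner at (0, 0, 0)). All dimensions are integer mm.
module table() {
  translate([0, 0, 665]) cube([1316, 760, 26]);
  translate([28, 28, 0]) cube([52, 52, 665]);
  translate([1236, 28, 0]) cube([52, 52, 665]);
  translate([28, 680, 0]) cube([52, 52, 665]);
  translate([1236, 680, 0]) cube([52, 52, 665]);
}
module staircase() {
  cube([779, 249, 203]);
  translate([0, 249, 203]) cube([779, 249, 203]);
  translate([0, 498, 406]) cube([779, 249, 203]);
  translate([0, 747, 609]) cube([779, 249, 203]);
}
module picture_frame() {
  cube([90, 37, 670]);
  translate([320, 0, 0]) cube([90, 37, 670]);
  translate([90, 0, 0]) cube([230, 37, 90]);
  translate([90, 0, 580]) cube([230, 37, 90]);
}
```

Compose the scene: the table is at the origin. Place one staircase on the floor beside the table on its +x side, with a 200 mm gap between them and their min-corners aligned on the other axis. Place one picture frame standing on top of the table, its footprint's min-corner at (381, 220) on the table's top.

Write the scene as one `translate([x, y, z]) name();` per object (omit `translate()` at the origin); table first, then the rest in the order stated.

table();
translate([1516, 0, 0]) staircase();
translate([381, 220, 691]) picture_frame();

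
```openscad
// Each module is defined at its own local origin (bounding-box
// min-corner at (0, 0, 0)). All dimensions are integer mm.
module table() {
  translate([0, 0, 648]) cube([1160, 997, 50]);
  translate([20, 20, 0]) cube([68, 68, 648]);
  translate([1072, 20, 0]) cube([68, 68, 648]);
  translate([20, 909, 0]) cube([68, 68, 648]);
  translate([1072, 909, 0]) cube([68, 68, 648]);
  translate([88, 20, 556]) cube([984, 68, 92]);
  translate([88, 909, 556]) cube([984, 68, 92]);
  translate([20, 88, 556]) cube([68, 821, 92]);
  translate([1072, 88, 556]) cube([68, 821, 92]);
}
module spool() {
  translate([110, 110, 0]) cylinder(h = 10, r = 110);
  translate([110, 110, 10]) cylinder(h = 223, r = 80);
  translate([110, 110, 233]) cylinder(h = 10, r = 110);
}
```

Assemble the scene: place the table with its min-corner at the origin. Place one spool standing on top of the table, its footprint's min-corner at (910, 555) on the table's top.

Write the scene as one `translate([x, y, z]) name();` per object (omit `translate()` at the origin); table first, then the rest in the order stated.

table();
translate([910, 555, 698]) spool();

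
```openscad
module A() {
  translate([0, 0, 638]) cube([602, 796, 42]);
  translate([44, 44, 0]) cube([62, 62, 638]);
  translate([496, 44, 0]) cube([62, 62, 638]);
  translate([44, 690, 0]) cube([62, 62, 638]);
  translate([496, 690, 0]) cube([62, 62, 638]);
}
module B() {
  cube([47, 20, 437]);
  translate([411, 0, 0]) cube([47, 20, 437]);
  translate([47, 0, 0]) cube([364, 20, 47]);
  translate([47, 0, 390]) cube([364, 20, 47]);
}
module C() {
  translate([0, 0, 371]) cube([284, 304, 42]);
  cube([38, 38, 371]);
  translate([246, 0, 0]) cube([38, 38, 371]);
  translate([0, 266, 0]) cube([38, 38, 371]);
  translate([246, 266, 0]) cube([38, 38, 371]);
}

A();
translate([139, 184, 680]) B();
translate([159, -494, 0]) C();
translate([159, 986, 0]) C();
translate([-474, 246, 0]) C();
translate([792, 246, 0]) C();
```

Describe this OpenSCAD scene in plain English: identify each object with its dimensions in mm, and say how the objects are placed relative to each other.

A is a table with a 602×796 mm rectangular top, 42 mm thick, top surface at z = 680 mm, supported by four 62×62 mm square legs, each inset 44 mm from the nearest pair of top edges, running from the floor.

B is a picture frame with a 364×343 mm rectangular opening (x by z) and a uniform 47 mm border on every side. Frame depth is 20 mm along y. It is built from two vertical stiles running the full outside height and two horizontal rails spanning the gap between the stiles.

C is a simple wooden stool: a rectangular seat 284 mm (x) by 304 mm (y), 42 mm thick, top face at z = 413 mm, on four square legs, each 38×38 mm in cross-section. The legs rest on z = 0, each flush with a corner of the seat.

The picture frame is on top of the table. Four stools sit around the table at the −y, +y, −x, +x sides.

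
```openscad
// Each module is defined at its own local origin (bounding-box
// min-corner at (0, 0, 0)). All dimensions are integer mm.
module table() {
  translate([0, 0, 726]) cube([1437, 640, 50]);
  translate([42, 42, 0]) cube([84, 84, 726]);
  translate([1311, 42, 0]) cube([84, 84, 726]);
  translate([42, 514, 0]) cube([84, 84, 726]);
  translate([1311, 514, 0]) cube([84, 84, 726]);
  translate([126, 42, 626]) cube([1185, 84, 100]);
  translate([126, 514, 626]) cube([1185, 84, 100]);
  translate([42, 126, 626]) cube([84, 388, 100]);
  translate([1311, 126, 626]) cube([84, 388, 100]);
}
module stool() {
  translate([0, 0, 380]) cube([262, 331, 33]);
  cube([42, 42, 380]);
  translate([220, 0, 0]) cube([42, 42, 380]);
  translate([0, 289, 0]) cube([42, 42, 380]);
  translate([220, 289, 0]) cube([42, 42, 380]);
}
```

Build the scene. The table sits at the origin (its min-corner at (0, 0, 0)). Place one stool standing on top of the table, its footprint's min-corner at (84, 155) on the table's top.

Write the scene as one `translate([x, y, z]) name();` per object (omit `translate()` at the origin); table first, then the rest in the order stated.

table();
translate([84, 155, 776]) stool();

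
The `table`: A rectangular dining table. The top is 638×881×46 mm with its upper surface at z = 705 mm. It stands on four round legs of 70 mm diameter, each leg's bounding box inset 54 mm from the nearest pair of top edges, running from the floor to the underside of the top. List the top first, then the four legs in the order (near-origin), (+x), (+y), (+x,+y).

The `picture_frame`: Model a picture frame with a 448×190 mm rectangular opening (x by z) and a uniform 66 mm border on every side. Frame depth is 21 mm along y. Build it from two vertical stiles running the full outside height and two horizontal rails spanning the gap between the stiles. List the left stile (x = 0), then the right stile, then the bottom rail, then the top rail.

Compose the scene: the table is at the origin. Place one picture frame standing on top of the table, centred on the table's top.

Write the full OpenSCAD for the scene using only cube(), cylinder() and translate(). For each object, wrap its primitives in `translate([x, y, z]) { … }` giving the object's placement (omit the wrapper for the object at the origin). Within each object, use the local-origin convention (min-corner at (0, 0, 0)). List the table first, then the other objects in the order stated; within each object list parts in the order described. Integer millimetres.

translate([0, 0, 659]) cube([638, 881, 46]);
translate([89, 89, 0]) cylinder(h = 659, r = 35);
translate([549, 89, 0]) cylinder(h = 659, r = 35);
translate([89, 792, 0]) cylinder(h = 659, r = 35);
translate([549, 792, 0]) cylinder(h = 659, r = 35);
translate([29, 430, 705]) {
  cube([66, 21, 322]);
  translate([514, 0, 0]) cube([66, 21, 322]);
  translate([66, 0, 0]) cube([448, 21, 66]);
  translate([66, 0, 256]) cube([448, 21, 66]);
}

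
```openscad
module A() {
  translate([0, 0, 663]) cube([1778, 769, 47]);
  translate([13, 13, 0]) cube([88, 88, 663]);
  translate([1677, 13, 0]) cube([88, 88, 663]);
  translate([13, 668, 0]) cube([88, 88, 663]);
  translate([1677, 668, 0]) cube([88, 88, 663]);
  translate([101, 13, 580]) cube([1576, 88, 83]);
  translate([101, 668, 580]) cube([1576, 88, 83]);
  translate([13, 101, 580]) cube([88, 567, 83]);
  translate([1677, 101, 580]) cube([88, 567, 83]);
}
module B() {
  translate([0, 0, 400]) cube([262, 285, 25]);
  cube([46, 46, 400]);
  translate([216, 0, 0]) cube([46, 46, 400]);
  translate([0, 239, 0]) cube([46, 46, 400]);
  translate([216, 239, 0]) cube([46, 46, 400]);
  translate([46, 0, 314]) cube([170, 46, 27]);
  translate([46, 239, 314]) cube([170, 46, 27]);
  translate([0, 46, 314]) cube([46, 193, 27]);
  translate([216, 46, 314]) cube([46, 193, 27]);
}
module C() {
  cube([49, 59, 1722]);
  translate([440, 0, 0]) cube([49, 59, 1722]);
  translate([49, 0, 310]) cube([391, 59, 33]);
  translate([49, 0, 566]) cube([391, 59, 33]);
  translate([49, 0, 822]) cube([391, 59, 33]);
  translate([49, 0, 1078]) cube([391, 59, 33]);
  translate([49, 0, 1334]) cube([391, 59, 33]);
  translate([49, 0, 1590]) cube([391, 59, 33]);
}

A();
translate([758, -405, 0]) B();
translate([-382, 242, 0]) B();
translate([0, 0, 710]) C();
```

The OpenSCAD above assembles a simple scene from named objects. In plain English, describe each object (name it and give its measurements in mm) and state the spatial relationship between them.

A is a table with a 1778×769 mm rectangular top, 47 mm thick, top surface at z = 710 mm, supported by four 88×88 mm square legs, each inset 13 mm from the nearest pair of top edges, running from the floor. Four apron rails, 88 mm thick and 83 mm tall, run between adjacent legs with their top edges flush with the underside of the top and their outer faces flush with the legs' outer faces.

B is a four-legged stool. The seat is 262×285 mm, 25 mm thick, top at z = 425 mm. It stands on four square legs, each 46×46 mm in cross-section, from z = 0 to the seat underside, each flush with a corner of the seat. Four stretchers, 46 mm wide and 27 mm tall, connect adjacent legs with their undersides at z = 314 mm, each running between the inner faces of the legs it joins and aligned with the legs' outer faces on the other axis.

C is a straight ladder. Two 49×59 mm vertical rails, 1722 mm tall, stand 489 mm apart (outside-to-outside) with their front faces coplanar on the −y side. 6 rungs, each 59 mm deep and 33 mm tall, span between the inner faces of the rails, front faces flush with the rails. The lowest rung's underside is at z = 310 mm and rungs are spaced 256 mm apart (underside to underside).

Two stools sit around the table at the −y, −x sides. The ladder is on top of the table.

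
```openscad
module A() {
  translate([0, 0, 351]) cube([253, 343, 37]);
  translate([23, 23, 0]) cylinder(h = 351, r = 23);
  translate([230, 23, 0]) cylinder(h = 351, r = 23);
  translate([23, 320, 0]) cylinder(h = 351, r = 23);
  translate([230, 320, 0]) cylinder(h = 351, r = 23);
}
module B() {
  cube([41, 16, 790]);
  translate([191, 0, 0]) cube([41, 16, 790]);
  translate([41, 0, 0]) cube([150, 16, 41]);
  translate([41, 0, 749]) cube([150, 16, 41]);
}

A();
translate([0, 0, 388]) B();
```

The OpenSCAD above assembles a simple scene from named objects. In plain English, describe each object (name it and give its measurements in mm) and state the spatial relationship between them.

A is a four-legged stool. The seat is a 253×343×37 mm slab whose top surface is at z = 388 mm; four round legs, each 46 mm in diameter, run from the floor (z = 0) to the underside of the seat, each leg's axis is inset half a diameter from the nearest pair of seat edges (so the leg's bounding box is flush with the corner).

B is a picture frame with a 150×708 mm rectangular opening (x by z) and a uniform 41 mm border on every side. Frame depth is 16 mm along y. It is built from two vertical stiles running the full outside height and two horizontal rails spanning the gap between the stiles.

The picture frame is on top of the stool.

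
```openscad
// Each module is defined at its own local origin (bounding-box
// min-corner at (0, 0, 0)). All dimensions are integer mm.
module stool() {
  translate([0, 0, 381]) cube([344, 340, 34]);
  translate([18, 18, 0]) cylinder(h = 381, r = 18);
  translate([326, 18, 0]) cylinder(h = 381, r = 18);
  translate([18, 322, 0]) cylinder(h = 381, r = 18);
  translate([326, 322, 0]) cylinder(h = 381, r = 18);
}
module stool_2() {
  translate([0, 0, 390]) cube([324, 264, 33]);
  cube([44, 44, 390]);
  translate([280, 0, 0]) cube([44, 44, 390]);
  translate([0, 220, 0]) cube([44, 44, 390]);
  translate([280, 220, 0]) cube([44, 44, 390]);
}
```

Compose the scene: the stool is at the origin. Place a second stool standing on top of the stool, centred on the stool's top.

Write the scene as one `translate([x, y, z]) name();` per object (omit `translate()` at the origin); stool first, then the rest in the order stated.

stool();
translate([10, 38, 415]) stool_2();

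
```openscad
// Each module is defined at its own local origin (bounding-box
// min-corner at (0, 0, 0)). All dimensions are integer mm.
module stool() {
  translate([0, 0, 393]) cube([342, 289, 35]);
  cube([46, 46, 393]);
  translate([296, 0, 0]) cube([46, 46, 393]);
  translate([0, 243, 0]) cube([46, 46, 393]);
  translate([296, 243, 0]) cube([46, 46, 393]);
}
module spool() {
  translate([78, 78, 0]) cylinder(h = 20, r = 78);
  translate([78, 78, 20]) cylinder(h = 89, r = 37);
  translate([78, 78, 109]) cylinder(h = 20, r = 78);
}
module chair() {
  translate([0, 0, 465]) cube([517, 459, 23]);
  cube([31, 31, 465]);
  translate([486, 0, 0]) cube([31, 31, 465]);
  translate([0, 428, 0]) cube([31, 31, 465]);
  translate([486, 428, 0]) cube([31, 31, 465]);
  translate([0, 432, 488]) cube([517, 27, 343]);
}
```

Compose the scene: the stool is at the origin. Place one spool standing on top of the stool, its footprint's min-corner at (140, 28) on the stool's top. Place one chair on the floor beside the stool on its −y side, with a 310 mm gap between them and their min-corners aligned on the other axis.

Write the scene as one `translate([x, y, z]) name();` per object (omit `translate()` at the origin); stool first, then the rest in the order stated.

stool();
translate([140, 28, 428]) spool();
translate([0, -769, 0]) chair();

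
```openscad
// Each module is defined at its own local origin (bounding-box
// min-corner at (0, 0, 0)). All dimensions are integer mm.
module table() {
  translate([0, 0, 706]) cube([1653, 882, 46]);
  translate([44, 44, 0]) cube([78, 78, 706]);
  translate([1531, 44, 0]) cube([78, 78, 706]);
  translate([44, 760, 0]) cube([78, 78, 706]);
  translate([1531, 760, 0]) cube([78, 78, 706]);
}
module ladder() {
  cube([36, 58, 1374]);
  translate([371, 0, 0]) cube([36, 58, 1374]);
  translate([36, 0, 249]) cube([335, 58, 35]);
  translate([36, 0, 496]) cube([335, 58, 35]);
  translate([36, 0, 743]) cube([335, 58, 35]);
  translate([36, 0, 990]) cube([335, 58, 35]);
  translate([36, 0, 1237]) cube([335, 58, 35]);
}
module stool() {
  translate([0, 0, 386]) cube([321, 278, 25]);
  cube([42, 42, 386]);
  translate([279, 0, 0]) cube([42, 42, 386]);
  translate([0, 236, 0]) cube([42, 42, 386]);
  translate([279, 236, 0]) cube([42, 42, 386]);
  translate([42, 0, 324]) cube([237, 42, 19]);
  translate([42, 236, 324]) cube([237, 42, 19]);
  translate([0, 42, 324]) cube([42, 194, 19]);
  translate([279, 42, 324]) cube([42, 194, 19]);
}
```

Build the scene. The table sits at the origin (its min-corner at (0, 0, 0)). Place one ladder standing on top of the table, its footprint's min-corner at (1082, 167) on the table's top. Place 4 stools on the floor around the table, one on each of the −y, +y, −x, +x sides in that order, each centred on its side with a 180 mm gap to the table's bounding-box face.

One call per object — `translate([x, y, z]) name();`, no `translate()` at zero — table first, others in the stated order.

table();
translate([1082, 167, 752]) ladder();
translate([666, -458, 0]) stool();
translate([666, 1062, 0]) stool();
translate([-501, 302, 0]) stool();
translate([1833, 302, 0]) stool();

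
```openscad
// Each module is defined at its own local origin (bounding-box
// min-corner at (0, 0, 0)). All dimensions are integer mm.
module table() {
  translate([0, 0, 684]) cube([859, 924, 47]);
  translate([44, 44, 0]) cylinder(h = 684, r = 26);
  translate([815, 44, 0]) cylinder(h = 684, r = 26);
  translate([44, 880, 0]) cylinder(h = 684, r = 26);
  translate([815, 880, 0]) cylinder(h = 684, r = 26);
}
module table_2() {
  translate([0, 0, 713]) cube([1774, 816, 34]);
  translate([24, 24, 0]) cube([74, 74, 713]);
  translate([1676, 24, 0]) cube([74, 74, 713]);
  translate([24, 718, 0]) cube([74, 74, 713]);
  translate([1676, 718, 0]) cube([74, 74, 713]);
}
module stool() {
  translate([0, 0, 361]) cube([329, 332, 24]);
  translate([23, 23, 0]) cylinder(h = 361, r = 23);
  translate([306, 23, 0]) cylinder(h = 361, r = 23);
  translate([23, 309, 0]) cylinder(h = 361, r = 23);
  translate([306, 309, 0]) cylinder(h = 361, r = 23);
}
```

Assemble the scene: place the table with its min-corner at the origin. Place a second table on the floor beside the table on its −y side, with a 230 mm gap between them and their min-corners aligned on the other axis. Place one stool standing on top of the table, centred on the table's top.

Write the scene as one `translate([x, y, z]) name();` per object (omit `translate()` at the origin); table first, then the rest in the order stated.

table();
translate([0, -1046, 0]) table_2();
translate([265, 296, 731]) stool();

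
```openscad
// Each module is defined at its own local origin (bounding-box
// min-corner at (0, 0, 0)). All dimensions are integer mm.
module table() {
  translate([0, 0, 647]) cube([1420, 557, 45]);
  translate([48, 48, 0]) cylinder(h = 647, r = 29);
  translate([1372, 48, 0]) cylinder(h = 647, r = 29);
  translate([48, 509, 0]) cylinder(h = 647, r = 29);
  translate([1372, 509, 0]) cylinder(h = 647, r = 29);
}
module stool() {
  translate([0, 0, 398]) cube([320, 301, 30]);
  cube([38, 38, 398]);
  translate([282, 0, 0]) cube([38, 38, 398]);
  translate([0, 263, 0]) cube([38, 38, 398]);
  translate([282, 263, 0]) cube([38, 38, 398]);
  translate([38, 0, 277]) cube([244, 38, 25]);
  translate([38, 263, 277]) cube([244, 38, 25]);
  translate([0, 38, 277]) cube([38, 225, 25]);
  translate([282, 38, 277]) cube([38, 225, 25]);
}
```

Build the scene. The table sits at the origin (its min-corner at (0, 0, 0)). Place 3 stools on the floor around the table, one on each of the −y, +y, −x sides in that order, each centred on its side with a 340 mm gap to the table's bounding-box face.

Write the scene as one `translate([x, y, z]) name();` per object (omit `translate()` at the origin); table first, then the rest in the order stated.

table();
translate([550, -641, 0]) stool();
translate([550, 897, 0]) stool();
translate([-660, 128, 0]) stool();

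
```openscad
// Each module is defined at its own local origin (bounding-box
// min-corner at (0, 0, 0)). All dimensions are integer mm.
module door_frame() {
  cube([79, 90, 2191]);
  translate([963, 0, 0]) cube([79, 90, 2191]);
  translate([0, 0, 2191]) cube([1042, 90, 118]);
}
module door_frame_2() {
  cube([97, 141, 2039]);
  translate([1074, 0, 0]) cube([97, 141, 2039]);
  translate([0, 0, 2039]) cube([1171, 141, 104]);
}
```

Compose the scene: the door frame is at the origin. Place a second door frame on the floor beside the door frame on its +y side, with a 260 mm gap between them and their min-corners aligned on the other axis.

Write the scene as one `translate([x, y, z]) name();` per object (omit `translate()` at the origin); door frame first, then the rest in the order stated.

door_frame();
translate([0, 350, 0]) door_frame_2();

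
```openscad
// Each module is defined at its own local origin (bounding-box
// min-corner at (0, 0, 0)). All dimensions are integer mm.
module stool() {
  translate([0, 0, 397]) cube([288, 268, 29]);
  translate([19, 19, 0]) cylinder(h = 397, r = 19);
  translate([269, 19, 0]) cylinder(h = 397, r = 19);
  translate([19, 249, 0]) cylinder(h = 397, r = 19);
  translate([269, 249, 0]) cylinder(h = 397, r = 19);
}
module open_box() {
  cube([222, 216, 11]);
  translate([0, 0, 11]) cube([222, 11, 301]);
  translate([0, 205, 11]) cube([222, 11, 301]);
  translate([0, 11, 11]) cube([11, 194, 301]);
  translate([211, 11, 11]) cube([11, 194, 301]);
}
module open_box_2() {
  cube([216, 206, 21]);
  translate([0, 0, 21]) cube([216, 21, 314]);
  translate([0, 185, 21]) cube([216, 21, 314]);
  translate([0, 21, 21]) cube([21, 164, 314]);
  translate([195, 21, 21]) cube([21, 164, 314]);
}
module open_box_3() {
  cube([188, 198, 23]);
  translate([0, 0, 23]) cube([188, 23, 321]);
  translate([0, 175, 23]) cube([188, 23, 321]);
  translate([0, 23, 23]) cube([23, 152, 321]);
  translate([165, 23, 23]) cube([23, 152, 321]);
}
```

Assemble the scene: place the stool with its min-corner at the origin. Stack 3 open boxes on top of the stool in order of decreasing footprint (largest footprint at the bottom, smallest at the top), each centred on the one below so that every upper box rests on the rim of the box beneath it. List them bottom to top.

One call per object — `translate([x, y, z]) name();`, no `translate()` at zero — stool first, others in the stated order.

stool();
translate([33, 26, 426]) open_box();
translate([36, 31, 738]) open_box_2();
translate([50, 35, 1073]) open_box_3();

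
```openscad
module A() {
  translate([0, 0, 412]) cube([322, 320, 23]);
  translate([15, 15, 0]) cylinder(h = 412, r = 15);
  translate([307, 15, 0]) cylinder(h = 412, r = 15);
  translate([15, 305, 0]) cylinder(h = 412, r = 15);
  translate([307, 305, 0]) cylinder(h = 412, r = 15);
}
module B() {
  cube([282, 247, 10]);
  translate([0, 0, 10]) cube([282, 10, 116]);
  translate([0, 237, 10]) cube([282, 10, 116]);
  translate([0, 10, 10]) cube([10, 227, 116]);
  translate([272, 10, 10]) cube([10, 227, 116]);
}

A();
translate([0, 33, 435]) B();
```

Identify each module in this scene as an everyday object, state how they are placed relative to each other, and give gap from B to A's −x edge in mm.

A is a stool. B is an open box. The open box is on top of the stool. The gap from the open box to the stool's −x edge is 0 mm.

The open box's min-x is at 0; the stool's min-x is 0; gap = 0 mm.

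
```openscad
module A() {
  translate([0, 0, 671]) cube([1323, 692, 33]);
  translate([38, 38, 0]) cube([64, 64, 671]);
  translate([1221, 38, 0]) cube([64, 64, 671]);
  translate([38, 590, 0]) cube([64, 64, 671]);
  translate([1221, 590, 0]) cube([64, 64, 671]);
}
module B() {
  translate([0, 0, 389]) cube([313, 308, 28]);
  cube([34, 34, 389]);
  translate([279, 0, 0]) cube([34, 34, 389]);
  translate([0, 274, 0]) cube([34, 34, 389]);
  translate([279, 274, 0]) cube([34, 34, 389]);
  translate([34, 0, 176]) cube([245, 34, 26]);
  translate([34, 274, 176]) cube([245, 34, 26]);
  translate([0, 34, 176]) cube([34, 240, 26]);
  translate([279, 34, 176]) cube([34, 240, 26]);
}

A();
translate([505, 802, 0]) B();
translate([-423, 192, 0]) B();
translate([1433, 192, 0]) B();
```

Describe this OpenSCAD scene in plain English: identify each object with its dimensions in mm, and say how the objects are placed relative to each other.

A is a table: top 1323 mm (x) × 692 mm (y), 33 mm thick, upper face at z = 704 mm, on four 64×64 mm square legs, each inset 38 mm from the nearest pair of top edges, running from z = 0 to the bottom of the top.

B is a simple wooden stool: a rectangular seat 313 mm (x) by 308 mm (y), 28 mm thick, top face at z = 417 mm, on four square legs, each 34×34 mm in cross-section. The legs rest on z = 0, each flush with a corner of the seat. Four stretchers, 34 mm wide and 26 mm tall, connect adjacent legs with their undersides at z = 176 mm, each running between the inner faces of the legs it joins and aligned with the legs' outer faces on the other axis.

Three stools sit around the table at the +y, −x, +x sides.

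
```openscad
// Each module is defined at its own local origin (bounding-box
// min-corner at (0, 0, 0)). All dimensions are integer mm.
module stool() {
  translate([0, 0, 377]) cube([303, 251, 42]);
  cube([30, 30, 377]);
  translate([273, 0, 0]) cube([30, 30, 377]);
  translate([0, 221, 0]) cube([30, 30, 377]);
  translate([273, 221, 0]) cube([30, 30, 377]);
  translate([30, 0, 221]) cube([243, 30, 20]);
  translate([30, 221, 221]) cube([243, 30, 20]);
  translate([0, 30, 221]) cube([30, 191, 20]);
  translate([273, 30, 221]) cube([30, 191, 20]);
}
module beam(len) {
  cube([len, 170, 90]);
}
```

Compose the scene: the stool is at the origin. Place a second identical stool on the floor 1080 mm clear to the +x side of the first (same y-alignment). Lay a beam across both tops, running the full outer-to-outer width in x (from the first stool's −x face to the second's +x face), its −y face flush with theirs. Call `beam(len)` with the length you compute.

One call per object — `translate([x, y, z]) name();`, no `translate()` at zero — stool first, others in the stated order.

stool();
translate([1383, 0, 0]) stool();
translate([0, 0, 419]) beam(1686);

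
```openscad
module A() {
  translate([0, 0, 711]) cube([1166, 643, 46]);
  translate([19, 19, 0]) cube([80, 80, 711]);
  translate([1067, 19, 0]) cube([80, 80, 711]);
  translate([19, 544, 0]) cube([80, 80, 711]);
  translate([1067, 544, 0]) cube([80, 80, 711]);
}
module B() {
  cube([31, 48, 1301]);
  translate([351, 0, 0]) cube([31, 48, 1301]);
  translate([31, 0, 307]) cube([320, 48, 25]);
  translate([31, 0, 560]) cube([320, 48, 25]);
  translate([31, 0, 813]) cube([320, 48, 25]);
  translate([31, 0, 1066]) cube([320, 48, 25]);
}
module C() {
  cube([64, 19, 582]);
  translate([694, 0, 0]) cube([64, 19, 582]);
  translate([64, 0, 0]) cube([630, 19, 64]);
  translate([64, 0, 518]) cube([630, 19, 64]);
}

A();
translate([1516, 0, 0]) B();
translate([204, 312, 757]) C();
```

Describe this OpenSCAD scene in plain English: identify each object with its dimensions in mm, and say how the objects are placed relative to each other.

A is a table with a 1166×643 mm rectangular top, 46 mm thick, top surface at z = 757 mm, supported by four 80×80 mm square legs, each inset 19 mm from the nearest pair of top edges, running from the floor.

B is a wooden ladder with two side rails of 31×48 mm section and 1301 mm height, set 382 mm apart overall. Between them run 4 rectangular rungs (48 mm deep, 25 mm thick), front faces flush with the rails' −y face. The bottom of the first rung is 307 mm above the floor and each subsequent rung is 253 mm higher than the one below.

C is a picture frame with a 630×454 mm rectangular opening (x by z) and a uniform 64 mm border on every side. Frame depth is 19 mm along y. It is built from two vertical stiles running the full outside height and two horizontal rails spanning the gap between the stiles.

The ladder is on the floor beside the table on its +x side. The picture frame is on top of the table, centred.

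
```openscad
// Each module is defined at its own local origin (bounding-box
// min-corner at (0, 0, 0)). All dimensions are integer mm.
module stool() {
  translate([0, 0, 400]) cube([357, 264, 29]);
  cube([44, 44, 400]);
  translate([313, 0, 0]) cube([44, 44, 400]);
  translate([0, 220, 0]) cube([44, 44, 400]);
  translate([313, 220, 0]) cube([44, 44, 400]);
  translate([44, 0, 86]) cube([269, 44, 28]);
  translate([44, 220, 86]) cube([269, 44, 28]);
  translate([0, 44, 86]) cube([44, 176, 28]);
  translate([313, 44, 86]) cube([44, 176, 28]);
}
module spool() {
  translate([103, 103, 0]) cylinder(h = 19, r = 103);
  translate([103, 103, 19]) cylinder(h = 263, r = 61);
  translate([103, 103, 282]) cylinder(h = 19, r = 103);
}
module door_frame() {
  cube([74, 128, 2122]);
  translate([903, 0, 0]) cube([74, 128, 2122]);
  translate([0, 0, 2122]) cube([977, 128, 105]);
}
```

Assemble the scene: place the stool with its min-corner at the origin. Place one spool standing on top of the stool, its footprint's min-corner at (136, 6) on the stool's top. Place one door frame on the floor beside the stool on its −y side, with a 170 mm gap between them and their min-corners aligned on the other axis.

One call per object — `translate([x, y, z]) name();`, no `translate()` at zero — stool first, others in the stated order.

stool();
translate([136, 6, 429]) spool();
translate([0, -298, 0]) door_frame();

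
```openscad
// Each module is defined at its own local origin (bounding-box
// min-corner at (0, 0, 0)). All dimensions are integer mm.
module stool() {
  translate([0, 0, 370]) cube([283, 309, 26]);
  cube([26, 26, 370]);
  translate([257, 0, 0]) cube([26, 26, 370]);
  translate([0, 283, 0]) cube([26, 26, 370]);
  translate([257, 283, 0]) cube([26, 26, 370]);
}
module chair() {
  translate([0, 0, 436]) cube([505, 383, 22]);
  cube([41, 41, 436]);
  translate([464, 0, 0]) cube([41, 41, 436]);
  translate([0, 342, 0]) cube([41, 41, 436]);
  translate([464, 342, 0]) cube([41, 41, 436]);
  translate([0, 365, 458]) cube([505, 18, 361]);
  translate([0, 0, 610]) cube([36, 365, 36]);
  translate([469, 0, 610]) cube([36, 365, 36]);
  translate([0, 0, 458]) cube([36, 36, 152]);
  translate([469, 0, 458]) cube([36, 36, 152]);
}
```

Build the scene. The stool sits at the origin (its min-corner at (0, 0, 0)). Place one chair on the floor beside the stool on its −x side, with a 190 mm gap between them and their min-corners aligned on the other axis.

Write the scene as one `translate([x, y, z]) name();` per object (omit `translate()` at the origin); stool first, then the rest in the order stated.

stool();
translate([-695, 0, 0]) chair();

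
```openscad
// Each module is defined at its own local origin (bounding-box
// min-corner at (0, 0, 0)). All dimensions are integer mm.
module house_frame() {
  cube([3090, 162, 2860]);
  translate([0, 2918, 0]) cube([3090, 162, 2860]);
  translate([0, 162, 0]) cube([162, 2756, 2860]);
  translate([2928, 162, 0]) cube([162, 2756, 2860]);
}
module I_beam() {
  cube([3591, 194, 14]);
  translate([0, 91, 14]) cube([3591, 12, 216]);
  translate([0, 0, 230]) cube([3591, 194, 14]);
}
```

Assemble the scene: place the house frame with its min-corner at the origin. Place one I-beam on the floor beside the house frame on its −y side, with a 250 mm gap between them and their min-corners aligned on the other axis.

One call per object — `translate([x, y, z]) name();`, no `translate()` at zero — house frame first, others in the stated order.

house_frame();
translate([0, -444, 0]) I_beam();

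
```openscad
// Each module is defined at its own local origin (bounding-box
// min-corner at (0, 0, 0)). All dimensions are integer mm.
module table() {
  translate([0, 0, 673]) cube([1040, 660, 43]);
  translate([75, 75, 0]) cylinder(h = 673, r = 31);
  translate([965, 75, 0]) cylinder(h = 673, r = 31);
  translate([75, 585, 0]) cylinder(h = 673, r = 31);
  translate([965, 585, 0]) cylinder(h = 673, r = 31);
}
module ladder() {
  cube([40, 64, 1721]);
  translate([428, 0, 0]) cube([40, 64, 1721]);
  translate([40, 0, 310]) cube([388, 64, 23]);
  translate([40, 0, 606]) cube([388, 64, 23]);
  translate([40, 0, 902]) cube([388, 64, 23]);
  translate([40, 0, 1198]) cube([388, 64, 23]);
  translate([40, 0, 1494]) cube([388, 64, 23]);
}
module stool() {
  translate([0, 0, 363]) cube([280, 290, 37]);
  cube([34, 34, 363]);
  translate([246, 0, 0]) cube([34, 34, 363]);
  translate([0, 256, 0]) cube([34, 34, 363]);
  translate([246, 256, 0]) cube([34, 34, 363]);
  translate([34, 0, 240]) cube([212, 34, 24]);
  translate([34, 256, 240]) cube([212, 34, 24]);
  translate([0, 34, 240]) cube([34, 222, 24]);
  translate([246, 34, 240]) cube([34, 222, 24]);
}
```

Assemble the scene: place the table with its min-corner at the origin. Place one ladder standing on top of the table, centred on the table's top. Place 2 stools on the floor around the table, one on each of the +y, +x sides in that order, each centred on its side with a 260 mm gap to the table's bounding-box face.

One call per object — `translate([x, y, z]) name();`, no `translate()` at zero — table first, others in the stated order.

table();
translate([286, 298, 716]) ladder();
translate([380, 920, 0]) stool();
translate([1300, 185, 0]) stool();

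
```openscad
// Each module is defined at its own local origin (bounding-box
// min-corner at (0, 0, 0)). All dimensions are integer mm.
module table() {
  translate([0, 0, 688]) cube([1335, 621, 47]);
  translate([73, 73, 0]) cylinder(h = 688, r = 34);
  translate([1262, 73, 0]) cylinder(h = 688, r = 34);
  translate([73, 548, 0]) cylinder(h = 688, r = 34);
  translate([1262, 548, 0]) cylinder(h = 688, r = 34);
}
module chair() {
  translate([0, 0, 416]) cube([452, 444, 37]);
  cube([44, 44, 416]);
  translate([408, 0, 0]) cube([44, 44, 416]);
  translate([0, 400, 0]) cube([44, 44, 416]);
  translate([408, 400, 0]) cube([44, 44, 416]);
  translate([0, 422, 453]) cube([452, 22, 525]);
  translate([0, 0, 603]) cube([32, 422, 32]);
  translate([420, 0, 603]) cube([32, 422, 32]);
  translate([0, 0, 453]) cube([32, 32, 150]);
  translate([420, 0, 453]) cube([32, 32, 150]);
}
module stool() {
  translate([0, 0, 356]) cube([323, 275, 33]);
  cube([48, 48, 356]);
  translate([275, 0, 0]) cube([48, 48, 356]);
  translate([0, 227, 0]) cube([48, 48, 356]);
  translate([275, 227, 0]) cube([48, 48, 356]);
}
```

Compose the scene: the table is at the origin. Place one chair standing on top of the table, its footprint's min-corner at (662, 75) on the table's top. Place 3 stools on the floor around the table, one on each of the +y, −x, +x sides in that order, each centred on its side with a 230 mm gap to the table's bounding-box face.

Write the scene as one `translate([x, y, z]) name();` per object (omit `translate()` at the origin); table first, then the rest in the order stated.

table();
translate([662, 75, 735]) chair();
translate([506, 851, 0]) stool();
translate([-553, 173, 0]) stool();
translate([1565, 173, 0]) stool();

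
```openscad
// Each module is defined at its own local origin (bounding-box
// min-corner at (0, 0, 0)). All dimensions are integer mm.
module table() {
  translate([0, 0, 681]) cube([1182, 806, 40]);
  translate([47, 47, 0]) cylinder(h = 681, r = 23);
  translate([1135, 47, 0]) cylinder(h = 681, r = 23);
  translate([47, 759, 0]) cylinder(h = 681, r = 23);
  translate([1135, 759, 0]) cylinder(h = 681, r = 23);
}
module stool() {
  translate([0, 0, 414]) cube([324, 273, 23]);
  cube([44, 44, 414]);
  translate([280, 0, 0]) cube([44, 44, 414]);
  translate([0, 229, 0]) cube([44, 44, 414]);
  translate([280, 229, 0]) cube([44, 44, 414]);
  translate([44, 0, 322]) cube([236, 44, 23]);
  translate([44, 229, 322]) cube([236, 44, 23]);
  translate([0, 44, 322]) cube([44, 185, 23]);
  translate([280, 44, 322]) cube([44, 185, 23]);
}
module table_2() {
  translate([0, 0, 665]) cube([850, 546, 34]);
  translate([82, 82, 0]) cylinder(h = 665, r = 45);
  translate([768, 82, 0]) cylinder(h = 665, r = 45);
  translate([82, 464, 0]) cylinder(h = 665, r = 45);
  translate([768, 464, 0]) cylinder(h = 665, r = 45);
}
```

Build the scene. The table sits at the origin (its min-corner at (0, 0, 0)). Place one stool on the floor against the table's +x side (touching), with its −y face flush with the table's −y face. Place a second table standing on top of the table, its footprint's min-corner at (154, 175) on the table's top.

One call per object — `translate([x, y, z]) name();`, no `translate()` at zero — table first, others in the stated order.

table();
translate([1182, 0, 0]) stool();
translate([154, 175, 721]) table_2();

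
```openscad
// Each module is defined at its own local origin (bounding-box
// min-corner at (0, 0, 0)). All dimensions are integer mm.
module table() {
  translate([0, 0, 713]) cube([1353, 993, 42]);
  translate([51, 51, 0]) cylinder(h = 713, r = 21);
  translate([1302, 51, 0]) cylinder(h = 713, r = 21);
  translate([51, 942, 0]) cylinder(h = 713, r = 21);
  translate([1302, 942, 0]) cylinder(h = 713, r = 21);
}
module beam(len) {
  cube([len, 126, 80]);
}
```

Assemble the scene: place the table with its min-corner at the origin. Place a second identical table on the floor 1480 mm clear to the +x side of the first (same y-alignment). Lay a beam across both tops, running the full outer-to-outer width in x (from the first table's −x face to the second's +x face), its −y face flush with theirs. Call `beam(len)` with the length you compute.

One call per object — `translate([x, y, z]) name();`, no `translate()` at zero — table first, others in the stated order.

table();
translate([2833, 0, 0]) table();
translate([0, 0, 755]) beam(4186);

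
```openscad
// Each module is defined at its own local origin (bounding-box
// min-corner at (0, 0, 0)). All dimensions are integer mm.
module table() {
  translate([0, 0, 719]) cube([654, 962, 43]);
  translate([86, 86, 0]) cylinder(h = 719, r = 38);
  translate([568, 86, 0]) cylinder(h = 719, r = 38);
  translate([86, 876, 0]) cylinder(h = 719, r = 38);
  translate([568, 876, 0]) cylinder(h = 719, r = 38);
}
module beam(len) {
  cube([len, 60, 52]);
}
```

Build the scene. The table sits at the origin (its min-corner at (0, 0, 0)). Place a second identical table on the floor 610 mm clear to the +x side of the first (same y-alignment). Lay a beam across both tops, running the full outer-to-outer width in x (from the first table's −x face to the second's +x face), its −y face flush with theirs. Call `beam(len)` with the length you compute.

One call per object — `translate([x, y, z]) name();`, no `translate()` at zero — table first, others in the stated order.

table();
translate([1264, 0, 0]) table();
translate([0, 0, 762]) beam(1918);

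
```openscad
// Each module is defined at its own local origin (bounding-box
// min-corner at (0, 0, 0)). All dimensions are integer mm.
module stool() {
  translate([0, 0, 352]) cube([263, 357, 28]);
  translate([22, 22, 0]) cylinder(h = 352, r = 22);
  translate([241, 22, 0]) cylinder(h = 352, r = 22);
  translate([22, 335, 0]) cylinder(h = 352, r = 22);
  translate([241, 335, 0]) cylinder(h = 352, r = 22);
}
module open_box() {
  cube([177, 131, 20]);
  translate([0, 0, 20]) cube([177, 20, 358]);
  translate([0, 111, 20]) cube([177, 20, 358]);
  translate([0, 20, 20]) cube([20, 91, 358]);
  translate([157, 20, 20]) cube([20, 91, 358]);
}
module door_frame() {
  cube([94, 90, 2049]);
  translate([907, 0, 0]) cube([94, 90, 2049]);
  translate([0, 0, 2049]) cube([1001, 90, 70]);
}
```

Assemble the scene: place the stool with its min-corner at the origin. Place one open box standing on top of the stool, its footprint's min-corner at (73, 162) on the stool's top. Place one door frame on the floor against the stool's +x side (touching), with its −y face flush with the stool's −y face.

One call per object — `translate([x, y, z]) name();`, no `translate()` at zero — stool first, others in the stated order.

stool();
translate([73, 162, 380]) open_box();
translate([263, 0, 0]) door_frame();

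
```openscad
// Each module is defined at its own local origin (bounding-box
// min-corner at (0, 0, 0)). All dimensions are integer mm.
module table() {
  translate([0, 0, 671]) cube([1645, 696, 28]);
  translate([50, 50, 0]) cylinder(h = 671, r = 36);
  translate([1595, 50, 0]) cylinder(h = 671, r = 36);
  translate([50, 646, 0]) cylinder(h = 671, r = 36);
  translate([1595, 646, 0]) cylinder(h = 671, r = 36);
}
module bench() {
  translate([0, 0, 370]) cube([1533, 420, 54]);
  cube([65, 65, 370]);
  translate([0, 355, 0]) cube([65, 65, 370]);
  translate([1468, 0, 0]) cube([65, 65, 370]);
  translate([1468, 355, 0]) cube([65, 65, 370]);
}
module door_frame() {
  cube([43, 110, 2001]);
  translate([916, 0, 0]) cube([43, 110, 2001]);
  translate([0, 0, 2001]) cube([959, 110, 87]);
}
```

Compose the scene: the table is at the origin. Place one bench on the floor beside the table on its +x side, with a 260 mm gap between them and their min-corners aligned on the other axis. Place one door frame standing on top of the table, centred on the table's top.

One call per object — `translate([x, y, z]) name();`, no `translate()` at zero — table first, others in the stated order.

table();
translate([1905, 0, 0]) bench();
translate([343, 293, 699]) door_frame();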